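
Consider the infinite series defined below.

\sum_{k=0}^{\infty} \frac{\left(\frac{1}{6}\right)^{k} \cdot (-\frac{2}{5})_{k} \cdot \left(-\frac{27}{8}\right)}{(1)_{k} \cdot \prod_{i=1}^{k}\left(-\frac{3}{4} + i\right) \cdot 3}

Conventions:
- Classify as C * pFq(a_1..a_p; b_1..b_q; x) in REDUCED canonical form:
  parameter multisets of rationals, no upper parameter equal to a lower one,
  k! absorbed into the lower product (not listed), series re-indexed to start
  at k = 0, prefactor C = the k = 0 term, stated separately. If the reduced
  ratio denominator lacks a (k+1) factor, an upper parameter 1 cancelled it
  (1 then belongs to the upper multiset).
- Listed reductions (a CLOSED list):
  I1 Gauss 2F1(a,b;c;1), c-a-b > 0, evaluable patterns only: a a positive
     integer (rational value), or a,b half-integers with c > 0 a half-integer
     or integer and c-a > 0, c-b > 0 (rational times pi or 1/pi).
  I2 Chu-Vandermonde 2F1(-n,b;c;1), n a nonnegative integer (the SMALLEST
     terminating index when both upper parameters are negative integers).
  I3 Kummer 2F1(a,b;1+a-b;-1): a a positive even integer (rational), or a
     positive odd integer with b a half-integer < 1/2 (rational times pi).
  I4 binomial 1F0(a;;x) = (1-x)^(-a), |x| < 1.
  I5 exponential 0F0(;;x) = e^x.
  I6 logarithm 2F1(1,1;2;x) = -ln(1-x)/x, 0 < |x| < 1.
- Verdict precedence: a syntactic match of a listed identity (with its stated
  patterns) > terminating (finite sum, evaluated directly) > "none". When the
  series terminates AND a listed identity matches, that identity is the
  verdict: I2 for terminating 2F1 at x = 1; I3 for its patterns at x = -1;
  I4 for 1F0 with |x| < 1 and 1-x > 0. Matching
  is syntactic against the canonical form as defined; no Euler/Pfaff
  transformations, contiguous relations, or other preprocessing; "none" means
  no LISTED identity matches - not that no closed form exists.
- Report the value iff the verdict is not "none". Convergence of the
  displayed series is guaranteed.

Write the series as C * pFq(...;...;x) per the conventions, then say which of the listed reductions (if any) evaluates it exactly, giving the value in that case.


Prefactor -\frac{9}{8}, argument \frac{1}{6}: 1F1 with upper {-\frac{2}{5}} over lower {\frac{1}{4}}. Verdict: none here - no I1-I6 shape fits x = \frac{1}{6} with lower {\frac{1}{4}}.

Structural cue: t_0 being -\frac{9}{8}, (1)_k (C = -9/8, x = 1/6) is k! itself.
Adjacent-term ratio: r(k) = \frac{1}{6} * (k-\frac{2}{5}) / [(k+\frac{1}{4}) (k+1)] ; factor over Q: parameters, x = \frac{1}{6}, and C = -\frac{9}{8}.


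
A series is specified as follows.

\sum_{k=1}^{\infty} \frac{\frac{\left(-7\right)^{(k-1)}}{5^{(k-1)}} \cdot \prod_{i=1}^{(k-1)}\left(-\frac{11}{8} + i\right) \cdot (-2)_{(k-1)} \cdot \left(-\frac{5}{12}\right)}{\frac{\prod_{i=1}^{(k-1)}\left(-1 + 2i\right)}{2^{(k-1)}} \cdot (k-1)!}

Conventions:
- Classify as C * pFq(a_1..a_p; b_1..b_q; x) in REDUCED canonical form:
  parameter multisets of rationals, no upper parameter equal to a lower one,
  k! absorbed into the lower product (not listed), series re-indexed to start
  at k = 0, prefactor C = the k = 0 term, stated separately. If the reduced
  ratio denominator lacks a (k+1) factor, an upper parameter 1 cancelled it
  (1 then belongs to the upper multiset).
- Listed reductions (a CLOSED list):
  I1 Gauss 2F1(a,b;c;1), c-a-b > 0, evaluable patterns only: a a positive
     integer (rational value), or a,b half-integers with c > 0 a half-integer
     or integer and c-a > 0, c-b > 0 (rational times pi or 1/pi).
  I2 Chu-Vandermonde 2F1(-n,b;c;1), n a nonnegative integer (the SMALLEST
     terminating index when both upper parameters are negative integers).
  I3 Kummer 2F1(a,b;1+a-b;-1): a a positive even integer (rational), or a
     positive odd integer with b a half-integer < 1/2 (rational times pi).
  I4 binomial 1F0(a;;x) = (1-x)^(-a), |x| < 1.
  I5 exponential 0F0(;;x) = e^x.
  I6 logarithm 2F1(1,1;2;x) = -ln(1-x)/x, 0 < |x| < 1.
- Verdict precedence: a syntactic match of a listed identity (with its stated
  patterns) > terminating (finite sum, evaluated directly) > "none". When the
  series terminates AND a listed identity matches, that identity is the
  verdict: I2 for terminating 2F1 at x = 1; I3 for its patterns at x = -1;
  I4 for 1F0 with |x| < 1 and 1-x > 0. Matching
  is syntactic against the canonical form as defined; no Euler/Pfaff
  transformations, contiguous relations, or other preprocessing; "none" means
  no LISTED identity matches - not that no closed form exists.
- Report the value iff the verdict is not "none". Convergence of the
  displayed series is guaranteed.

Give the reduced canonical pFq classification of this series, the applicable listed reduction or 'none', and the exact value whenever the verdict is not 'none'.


This is -\frac{5}{12} * 2F1(-2, -\frac{3}{8}; \frac{1}{2}; -\frac{7}{5}) in reduced canonical form. Verdict: terminating at k = 2: the factor (-2)_k kills every later term; summing the 3 survivors is exact. Hence: \frac{137}{192}.

The tell: with t_0 = -\frac{5}{12}, the running product (prefactor -5/12) telescopes to a rising factorial.
Step ratio: r(k) = -\frac{7}{5} * (k-2) (k-\frac{3}{8}) / [(k+\frac{1}{2}) (k+1)] - rational in k. x = -\frac{7}{5}; t_0 = -\frac{5}{12}; negate the roots.


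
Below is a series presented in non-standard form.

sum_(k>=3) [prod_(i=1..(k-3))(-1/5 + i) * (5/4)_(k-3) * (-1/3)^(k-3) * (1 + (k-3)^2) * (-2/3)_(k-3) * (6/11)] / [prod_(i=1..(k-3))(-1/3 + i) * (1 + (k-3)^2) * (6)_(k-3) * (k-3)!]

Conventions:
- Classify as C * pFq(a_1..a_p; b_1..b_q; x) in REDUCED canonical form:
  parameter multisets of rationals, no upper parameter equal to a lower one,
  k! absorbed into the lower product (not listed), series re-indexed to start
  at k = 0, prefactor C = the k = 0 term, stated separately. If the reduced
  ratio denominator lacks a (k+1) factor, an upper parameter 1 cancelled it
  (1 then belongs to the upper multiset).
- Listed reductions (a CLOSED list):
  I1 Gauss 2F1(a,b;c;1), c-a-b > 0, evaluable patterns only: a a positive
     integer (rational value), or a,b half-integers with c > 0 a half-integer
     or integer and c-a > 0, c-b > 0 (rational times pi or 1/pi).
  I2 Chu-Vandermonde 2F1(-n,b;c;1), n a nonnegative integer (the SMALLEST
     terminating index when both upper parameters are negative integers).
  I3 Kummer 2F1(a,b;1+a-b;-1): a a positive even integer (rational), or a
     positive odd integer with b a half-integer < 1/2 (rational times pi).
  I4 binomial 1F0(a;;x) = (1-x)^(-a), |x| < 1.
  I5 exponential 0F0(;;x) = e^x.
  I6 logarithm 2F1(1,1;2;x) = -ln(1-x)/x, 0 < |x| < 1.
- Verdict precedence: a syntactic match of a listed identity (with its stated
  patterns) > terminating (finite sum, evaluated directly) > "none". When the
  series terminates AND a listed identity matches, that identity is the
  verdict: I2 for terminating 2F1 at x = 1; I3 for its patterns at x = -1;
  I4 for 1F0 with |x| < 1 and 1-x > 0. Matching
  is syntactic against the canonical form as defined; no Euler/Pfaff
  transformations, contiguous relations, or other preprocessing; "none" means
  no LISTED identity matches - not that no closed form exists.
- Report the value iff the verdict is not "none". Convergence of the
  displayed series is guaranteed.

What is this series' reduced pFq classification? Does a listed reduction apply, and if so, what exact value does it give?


Key observation: t_0 = 6/11 here, and the running product (C = 6/11) telescopes to a rising factorial.
Consecutive-term ratio: r(k) = (-1/3) * (k-2/3) (k+4/5) (k+5/4) / [(k+2/3) (k+6) (k+1)] - rational; roots negated = parameters, x = (-1/3), C = 6/11.

Reduced: x = -1/3, 3F2, upper = {-2/3, 4/5, 5/4}, lower = {2/3, 6}, C = 6/11. Verdict: none. A 3F2 with upper {-2/3, 4/5, 5/4} fits none of I1-I6 at x = -1/3; the sum runs forever.


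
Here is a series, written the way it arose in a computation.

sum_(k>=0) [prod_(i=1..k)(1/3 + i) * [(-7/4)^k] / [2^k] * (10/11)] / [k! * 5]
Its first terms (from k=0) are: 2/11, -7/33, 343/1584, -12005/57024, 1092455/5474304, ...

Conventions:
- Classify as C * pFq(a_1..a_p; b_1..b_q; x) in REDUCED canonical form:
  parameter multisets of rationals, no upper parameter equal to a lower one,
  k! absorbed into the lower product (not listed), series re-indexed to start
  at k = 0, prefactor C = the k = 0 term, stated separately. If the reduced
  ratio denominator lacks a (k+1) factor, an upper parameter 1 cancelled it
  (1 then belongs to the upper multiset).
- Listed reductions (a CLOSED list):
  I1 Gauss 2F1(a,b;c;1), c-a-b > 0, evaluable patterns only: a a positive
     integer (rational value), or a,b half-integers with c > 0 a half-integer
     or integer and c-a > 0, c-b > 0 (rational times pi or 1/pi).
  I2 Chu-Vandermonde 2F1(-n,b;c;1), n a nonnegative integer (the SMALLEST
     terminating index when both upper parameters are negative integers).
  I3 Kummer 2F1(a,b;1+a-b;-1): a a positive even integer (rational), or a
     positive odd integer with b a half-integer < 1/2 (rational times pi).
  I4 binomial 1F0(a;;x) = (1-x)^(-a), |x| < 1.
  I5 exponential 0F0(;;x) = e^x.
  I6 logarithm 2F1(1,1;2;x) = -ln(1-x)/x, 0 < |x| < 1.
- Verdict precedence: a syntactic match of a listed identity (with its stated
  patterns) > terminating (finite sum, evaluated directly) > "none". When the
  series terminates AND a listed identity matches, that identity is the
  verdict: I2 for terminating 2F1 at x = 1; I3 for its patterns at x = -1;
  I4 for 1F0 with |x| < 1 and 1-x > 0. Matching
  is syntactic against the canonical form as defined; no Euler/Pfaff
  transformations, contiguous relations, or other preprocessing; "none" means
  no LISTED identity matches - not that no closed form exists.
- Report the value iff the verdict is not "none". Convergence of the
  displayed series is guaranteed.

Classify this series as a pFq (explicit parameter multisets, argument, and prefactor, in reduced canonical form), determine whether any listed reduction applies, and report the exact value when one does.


First insight: t_0 being 2/11, the two k-th powers (C = 2/11) combine into one argument.
Term ratio: r(k) = (-7/8) * (k+4/3) / [(k+1)] - poly over poly, x = (-7/8) from leading terms; C = 2/11 at k = 0.

At argument -7/8: a 1F0 with upper {4/3}, lower {-}, scaled by C = 2/11. Verdict: this is the I4 binomial reduction (the 1F0 binomial series: exponent -4/3, x = -7/8). Value: (2/11) * (15/8)^(-4/3).


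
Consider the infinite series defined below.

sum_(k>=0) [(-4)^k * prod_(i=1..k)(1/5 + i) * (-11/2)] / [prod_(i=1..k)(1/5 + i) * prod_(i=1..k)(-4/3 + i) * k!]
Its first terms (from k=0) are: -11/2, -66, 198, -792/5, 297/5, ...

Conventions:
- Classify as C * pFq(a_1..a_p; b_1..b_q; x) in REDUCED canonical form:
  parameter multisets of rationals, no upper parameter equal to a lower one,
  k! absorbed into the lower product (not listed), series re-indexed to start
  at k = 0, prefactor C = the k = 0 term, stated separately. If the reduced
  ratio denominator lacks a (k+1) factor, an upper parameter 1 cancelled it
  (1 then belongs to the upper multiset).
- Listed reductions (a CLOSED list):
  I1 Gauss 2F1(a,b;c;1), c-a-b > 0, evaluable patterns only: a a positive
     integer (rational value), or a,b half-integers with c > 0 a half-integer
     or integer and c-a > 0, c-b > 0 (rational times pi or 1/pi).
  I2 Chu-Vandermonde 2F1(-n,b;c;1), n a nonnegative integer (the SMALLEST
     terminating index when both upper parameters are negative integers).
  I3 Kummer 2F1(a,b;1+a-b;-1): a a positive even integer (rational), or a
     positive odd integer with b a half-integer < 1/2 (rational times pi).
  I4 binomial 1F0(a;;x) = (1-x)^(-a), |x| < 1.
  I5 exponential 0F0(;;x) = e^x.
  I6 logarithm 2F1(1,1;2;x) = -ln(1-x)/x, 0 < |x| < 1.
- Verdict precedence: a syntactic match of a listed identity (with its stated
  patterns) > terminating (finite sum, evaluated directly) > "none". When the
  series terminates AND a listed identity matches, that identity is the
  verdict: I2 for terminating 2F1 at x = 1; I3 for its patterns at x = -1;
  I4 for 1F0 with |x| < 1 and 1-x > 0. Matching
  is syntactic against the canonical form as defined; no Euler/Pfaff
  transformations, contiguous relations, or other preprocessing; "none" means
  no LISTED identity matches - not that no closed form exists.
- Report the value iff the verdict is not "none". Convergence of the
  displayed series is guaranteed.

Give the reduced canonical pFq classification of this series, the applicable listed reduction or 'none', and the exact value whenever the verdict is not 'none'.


Key observation: t_0 being -11/2, the lower running product (prefactor -11/2) is a rising factorial.
Term ratio: r(k) = (-4) * 1 / [(k-1/3) (k+1)] - poly over poly, x = (-4) from leading terms; C = -11/2 at k = 0.

x = -4 here; the reduced form reads 0F1, upper {-}, lower {-1/3}, C = -11/2. Verdict: none here - no I1-I6 shape fits x = -4 with lower {-1/3}.


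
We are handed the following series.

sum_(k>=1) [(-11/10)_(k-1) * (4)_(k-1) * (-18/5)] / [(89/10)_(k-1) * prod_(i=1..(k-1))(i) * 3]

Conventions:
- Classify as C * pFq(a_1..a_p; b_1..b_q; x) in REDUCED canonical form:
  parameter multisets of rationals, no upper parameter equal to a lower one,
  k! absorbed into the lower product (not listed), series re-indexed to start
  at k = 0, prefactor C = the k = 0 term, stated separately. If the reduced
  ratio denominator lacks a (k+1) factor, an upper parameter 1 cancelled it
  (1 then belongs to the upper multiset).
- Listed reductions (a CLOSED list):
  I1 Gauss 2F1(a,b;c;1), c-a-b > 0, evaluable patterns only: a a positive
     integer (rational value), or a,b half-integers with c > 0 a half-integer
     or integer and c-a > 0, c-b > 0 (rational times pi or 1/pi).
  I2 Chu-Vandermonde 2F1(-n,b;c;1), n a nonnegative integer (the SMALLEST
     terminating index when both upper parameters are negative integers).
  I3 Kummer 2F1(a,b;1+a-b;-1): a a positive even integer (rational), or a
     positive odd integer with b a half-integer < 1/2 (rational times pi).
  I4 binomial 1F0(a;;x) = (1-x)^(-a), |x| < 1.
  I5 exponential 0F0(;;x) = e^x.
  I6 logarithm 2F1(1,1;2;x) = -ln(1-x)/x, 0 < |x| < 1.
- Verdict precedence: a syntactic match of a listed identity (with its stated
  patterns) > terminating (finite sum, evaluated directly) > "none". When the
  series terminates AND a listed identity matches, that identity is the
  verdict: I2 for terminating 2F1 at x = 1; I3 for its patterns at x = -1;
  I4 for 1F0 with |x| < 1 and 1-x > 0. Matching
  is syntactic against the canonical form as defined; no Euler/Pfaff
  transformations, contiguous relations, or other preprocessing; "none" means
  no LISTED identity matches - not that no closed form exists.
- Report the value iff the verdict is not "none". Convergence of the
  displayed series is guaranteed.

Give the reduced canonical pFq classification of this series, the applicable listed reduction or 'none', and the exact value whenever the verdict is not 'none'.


This is -6/5 * 2F1(-11/10, 4; 89/10; 1) in reduced canonical form. Verdict: the Gauss summation I1 applies (x = 1: the Gamma ratio telescopes since c-a-b = 6 > 0 and a = 4 in Z>0). Its exact value is -750421/1200000.

The tell: from the first term -6/5: the product of the first k integers (C = -6/5) is k!.
Term ratio: r(k) = 1 * (k-11/10) (k+4) / [(k+89/10) (k+1)] - rational in k. x = 1; t_0 = -6/5; negate the roots.


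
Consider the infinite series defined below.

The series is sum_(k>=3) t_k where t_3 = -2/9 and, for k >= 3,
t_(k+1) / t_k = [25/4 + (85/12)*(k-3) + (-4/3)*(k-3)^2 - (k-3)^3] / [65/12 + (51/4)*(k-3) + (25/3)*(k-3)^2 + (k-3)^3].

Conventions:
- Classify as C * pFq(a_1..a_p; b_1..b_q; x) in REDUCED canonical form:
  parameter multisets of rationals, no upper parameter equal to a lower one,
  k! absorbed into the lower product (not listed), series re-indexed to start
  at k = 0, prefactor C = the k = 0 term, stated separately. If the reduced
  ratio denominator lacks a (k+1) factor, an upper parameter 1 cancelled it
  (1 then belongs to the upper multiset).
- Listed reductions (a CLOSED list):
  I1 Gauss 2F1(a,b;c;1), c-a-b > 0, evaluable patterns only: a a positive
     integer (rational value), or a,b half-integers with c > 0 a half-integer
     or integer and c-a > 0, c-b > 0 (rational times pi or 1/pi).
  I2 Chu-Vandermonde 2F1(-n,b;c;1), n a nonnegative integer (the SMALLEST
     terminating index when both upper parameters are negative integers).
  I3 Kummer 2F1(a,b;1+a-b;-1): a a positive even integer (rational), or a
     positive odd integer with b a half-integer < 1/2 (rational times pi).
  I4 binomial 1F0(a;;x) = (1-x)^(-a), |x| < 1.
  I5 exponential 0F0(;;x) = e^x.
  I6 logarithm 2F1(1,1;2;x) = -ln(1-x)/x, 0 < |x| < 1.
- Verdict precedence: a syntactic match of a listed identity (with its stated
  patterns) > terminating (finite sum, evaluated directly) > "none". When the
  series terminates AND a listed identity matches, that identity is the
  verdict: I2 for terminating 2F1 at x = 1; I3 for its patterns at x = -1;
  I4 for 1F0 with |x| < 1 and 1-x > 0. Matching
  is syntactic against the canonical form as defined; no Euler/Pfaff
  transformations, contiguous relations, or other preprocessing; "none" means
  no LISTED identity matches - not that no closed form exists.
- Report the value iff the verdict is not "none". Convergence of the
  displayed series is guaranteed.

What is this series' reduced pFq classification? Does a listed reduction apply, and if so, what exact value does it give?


Classification (C = -2/9): 2F1 with upper {-5/2, 3}, lower {13/2}, argument x = -1. Verdict (x = -1): Kummer (I3) applies (x = -1; c = 13/2 equals 1+a-b for upper {-5/2, 3}: listed pattern). Its exact value is (-385/2048) * pi.

Key step: t_0 being -2/9, the parameter 5/6 appears in both the upper and lower lists and cancels.
Ratio: r(k) = (-1) * (k-5/2) (k+3) / [(k+13/2) (k+1)] - rational in k, leading ratio (-1); with t_0 = -2/9, classification follows.


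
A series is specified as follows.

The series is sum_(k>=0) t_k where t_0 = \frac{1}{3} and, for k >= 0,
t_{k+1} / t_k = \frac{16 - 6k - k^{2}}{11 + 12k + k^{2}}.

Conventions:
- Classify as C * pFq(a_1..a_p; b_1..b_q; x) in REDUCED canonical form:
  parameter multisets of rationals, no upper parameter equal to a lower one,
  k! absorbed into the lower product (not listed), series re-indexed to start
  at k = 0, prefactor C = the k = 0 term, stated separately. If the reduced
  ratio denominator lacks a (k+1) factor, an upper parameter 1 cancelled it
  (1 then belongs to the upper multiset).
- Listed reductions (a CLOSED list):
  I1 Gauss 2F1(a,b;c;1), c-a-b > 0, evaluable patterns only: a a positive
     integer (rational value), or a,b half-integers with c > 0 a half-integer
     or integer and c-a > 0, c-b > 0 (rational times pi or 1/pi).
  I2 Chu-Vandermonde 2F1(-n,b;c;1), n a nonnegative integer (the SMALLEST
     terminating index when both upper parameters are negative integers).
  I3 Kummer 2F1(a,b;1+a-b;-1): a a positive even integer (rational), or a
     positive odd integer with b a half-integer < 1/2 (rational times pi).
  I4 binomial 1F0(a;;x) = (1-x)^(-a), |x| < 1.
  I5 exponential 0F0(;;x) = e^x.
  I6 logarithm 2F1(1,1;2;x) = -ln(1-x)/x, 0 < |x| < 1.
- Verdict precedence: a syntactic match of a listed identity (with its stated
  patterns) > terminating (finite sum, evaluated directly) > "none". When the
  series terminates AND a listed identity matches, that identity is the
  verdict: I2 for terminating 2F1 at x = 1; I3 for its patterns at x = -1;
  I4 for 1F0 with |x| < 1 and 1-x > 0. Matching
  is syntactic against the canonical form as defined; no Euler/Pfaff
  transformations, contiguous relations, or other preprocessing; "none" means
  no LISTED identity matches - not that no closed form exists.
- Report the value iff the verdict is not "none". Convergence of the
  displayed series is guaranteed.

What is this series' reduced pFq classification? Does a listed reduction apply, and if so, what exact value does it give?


x = -1 here; the reduced form reads 2F1, upper {-2, 8}, lower {11}, C = \frac{1}{3}. Verdict at x = -1: the Kummer evaluation I3 matches (x = -1; c = 11 equals 1+a-b for upper {-2, 8}: listed pattern). Hence: 1.

Key observation: x = -1 and the expanded ratio factors over Q; C = 1/3, x = -1, roots give parameters.
Step ratio: r(k) = -1 * (k-2) (k+8) / [(k+11) (k+1)] - rational in k. x = -1; t_0 = \frac{1}{3}; negate the roots.


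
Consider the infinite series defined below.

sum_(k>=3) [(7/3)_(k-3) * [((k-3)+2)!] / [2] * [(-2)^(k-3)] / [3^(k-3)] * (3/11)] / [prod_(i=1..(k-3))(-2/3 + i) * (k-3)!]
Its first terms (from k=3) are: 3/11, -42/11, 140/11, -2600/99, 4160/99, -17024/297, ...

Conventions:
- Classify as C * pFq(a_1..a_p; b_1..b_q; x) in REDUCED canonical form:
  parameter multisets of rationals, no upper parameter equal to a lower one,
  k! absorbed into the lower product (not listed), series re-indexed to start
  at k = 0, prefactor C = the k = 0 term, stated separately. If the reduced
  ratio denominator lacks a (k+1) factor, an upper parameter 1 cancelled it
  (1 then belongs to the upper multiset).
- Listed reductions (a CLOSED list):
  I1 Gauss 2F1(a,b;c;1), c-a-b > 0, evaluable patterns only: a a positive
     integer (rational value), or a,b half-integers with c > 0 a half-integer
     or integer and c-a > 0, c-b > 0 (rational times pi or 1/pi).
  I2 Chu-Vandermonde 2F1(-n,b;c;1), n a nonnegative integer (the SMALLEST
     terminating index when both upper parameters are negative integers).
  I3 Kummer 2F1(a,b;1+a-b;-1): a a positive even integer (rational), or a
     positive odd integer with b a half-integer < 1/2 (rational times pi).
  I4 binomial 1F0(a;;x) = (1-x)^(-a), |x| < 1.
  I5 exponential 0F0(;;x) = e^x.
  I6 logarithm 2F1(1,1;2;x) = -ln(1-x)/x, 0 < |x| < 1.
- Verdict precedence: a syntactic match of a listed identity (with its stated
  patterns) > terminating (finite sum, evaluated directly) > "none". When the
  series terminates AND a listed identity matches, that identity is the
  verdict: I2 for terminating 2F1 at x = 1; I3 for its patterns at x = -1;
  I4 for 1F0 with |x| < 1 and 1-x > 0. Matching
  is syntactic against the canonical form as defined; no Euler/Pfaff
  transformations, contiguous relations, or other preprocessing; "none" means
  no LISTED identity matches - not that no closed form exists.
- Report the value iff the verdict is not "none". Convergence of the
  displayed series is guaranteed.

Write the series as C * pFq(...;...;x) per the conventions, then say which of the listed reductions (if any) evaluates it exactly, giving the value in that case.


Prefactor 3/11, argument -2/3: 2F1 with upper {7/3, 3} over lower {1/3}. Verdict: none. No listed pattern accepts 2F1(7/3, 3; 1/3; -2/3).

Key step: with t_0 = 3/11, the lower running product (prefactor 3/11) is a rising factorial.
Step ratio: r(k) = (-2/3) * (k+7/3) (k+3) / [(k+1/3) (k+1)] ; factor over Q: parameters, x = (-2/3), and C = 3/11.


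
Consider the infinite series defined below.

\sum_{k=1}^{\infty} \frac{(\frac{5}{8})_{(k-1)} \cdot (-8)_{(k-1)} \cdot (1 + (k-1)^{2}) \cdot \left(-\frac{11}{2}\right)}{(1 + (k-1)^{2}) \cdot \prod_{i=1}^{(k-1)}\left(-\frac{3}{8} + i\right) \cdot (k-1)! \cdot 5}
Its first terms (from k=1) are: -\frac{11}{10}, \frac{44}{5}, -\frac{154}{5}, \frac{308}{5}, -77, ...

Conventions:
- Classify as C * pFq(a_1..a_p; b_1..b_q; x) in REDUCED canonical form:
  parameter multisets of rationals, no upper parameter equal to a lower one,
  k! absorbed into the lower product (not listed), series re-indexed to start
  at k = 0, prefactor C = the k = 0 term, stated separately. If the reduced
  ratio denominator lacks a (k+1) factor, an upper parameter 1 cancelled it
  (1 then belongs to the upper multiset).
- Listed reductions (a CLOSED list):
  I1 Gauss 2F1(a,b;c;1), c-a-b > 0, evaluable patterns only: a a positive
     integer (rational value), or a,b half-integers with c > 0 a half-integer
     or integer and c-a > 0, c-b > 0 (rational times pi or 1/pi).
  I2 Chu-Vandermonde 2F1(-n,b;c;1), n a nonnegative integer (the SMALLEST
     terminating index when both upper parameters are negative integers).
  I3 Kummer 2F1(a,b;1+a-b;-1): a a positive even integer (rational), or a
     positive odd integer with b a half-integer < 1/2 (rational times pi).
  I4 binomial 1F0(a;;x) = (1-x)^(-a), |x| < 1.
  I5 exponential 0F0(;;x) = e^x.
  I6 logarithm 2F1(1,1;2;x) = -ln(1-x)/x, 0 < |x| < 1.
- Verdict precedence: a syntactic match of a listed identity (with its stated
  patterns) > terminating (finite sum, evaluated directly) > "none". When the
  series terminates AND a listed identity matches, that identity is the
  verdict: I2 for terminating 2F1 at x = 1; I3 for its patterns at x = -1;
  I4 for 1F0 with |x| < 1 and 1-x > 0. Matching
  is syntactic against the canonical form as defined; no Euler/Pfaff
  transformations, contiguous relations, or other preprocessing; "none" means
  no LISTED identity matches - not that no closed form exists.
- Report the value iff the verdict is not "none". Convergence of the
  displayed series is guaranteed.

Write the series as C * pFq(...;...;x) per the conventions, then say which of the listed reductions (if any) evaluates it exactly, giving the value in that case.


With C = -\frac{11}{10}: the canonical form is 1F0(-8; -; 1). Verdict: terminating - no listed pattern fits, but -8 in the upper list cuts the series at k = 8; direct evaluation. Its exact value is 0.

Key observation: t_0 = -\frac{11}{10} here, and the parameter 5/8 appears in both the upper and lower lists and cancels (alongside the other common factor).
Term ratio: r(k) = 1 * (k-8) / [(k+1)] ; factor over Q: parameters, x = 1, and C = -\frac{11}{10}.


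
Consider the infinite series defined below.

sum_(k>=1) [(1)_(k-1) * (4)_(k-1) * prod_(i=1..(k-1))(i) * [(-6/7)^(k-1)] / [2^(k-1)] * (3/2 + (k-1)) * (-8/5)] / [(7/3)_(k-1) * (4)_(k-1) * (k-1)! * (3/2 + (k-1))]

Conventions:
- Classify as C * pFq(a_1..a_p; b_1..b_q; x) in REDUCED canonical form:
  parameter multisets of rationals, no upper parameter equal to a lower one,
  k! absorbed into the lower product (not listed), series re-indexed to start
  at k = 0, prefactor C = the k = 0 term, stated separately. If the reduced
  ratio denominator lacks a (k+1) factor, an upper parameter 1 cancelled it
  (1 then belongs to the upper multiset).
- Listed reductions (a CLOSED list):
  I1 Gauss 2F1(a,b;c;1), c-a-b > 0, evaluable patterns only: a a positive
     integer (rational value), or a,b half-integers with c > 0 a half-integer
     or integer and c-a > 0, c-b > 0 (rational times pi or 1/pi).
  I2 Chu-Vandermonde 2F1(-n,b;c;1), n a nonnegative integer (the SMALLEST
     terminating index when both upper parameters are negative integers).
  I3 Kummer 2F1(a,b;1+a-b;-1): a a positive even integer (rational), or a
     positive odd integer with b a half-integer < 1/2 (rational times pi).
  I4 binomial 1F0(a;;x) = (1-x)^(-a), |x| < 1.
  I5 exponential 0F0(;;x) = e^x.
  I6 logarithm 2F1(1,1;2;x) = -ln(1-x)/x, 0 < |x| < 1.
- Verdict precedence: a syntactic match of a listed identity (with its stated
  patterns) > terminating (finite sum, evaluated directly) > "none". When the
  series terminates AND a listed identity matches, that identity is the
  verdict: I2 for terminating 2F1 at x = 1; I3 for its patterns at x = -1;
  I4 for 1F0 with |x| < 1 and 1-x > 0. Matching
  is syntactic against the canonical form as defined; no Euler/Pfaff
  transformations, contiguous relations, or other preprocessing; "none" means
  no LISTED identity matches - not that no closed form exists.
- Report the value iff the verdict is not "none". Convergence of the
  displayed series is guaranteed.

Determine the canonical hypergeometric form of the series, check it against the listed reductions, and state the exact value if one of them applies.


With C = -8/5: the canonical form is 2F1(1, 1; 7/3; -3/7). Verdict: none. A 2F1 with upper {1, 1} fits none of I1-I6 at x = -3/7; the sum runs forever.

Key step: with t_0 = -8/5, striking the common factor k + 3/2 reduces the term (C = -8/5).
Consecutive-term ratio: r(k) = (-3/7) * (k+1) (k+1) / [(k+7/3) (k+1)] - rational in k. x = (-3/7); t_0 = -8/5; negate the roots.


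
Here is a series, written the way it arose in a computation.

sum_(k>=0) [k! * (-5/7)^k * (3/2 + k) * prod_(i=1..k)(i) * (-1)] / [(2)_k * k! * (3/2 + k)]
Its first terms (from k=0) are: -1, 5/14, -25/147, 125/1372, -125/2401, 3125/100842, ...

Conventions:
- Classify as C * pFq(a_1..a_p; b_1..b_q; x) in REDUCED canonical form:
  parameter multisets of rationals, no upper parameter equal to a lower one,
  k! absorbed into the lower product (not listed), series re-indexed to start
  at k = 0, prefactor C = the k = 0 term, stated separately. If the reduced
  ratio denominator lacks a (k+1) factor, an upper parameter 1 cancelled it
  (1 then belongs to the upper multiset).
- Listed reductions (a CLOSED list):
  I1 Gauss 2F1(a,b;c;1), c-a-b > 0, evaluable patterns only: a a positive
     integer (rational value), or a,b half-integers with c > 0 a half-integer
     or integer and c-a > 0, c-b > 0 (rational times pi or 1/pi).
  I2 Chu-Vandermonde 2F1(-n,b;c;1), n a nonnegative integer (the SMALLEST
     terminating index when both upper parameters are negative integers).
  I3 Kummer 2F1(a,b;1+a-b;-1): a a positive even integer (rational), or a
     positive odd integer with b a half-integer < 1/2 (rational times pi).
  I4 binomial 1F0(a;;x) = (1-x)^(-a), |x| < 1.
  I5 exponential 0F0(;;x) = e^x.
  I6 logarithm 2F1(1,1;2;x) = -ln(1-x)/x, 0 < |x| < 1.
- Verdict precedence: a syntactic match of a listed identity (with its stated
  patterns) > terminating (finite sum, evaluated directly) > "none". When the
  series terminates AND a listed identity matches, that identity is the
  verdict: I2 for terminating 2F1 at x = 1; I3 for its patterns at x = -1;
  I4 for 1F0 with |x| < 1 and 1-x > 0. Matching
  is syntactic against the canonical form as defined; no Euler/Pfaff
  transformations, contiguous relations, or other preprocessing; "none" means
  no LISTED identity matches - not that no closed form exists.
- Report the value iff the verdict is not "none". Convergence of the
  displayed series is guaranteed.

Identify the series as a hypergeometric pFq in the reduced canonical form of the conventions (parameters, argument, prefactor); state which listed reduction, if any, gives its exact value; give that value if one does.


With C = -1: the canonical form is 2F1(1, 1; 2; -5/7). Verdict: this is the I6 logarithm reduction (the logarithm: parameters (1,1;2), x = -5/7). Exact value: (-7/5) * ln(12/7).

Key observation: x = (-5/7) and striking the common factor k + 3/2 reduces the term (C = -1).
Adjacent-term ratio: r(k) = (-5/7) * (k+1) (k+1) / [(k+2) (k+1)] - rational in k, leading ratio (-5/7); with t_0 = -1, classification follows.


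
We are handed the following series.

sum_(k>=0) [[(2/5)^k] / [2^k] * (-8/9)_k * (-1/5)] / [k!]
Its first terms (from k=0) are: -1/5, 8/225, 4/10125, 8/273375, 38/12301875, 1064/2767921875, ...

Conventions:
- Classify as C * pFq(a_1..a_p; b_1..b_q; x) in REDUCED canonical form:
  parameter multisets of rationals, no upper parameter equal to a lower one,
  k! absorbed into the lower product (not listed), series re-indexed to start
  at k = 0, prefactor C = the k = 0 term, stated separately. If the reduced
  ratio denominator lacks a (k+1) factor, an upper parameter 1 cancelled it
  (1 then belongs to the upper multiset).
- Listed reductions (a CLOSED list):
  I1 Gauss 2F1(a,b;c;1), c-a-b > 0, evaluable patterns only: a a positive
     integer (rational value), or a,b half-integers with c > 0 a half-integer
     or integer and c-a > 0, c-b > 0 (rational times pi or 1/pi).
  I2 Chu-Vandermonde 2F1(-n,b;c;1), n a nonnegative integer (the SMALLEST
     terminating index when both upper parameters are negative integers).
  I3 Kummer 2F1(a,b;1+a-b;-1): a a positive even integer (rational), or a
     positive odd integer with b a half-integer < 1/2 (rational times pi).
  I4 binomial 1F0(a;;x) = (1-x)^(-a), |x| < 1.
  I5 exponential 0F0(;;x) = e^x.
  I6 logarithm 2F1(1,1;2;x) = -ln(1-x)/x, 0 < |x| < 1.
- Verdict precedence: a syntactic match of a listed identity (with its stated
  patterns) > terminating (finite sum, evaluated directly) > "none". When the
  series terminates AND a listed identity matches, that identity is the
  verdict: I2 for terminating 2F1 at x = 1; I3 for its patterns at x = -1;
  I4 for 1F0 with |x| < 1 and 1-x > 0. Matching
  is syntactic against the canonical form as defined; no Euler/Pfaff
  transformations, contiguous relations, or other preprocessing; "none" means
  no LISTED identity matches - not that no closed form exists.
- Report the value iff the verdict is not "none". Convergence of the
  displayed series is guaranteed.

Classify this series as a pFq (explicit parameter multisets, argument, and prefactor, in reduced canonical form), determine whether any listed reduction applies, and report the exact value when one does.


Prefactor -1/5, argument 1/5: 1F0 with upper {-8/9} over lower {-}. Verdict: binomial (I4) fires (the 1F0 binomial series: exponent 8/9, x = 1/5). Its exact value is (-1/5) * (4/5)^(8/9).

Key observation: t_0 being -1/5, the two k-th powers (C = -1/5, x = 1/5) combine into one argument.
Ratio: r(k) = (1/5) * (k-8/9) / [(k+1)] ; factor over Q: parameters, x = (1/5), and C = -1/5.


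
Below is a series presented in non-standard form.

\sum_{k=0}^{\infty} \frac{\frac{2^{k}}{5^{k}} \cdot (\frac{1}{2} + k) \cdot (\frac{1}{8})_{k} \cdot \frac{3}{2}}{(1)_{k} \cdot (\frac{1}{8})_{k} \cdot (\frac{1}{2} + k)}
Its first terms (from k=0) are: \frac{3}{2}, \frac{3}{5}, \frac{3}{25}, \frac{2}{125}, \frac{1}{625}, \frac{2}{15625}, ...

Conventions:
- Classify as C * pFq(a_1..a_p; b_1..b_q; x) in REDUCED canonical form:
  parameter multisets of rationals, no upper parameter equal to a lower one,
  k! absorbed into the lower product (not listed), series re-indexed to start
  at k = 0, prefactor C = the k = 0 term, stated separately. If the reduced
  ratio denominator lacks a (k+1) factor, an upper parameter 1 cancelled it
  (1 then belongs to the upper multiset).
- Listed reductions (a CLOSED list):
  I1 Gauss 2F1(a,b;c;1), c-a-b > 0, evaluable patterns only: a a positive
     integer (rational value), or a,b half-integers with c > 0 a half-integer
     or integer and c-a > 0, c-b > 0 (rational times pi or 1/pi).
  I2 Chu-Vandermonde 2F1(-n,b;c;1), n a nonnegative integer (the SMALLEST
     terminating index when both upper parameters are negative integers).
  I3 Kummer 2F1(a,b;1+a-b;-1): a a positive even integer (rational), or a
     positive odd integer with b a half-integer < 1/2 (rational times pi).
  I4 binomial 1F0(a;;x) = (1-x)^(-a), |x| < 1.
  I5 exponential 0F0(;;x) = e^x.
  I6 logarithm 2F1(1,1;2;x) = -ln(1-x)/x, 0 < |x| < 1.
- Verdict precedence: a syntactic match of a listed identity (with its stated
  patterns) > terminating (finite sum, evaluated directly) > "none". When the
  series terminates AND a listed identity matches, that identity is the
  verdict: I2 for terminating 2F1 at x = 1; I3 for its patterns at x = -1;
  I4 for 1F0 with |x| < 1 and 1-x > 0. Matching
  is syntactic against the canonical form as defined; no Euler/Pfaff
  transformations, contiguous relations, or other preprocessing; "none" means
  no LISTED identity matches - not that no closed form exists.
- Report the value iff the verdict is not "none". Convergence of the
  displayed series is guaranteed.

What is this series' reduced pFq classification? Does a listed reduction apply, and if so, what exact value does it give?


x = \frac{2}{5} here; the reduced form reads 0F0, upper {-}, lower {-}, C = \frac{3}{2}. Verdict (x = \frac{2}{5}): the I5 exponential reduction applies (the 0F0 exponential series at x = \frac{2}{5}). Sum: \frac{3}{2} \cdot e^{\frac{2}{5}}.

Structural cue: t_0 being \frac{3}{2}, the two geometric factors (C = 3/2, x = 2/5) combine into one argument.
Term ratio: r(k) = \frac{2}{5} * 1 / [(k+1)] - rational; roots negated = parameters, x = \frac{2}{5}, C = \frac{3}{2}.


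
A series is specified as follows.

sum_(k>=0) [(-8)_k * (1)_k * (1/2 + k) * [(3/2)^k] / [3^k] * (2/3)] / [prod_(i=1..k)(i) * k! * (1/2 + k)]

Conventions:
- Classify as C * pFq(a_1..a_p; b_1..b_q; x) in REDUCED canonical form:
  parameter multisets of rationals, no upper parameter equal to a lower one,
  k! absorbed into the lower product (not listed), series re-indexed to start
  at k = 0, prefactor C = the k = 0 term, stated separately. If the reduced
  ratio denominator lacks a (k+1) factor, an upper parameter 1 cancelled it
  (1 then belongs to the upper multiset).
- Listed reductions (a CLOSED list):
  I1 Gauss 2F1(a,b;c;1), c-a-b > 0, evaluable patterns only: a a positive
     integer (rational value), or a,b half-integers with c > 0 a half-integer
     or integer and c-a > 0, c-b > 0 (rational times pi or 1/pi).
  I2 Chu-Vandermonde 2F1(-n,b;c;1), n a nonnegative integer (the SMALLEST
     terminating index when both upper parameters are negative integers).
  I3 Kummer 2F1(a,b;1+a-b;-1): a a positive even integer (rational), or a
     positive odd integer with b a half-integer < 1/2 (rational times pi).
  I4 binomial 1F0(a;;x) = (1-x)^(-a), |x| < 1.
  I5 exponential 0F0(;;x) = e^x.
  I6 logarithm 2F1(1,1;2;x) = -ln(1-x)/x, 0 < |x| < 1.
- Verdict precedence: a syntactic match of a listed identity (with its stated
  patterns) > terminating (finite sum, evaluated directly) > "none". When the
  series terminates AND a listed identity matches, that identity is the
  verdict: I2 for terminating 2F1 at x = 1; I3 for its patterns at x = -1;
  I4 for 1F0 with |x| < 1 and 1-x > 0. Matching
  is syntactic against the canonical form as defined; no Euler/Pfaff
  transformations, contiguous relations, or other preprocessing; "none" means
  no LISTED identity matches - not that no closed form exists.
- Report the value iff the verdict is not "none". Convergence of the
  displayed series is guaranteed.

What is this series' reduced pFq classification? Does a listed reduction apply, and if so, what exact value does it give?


Reduced: x = 1/2, 1F0, upper = {-8}, lower = {-}, C = 2/3. Verdict: the I4 binomial reduction applies (the 1F0 binomial series: exponent 8, x = 1/2). Its exact value is 1/384.

Key observation: from the first term 2/3: the two k-th powers (C = 2/3) combine into one argument.
Step ratio: r(k) = (1/2) * (k-8) / [(k+1)] ; factor over Q: parameters, x = (1/2), and C = 2/3.


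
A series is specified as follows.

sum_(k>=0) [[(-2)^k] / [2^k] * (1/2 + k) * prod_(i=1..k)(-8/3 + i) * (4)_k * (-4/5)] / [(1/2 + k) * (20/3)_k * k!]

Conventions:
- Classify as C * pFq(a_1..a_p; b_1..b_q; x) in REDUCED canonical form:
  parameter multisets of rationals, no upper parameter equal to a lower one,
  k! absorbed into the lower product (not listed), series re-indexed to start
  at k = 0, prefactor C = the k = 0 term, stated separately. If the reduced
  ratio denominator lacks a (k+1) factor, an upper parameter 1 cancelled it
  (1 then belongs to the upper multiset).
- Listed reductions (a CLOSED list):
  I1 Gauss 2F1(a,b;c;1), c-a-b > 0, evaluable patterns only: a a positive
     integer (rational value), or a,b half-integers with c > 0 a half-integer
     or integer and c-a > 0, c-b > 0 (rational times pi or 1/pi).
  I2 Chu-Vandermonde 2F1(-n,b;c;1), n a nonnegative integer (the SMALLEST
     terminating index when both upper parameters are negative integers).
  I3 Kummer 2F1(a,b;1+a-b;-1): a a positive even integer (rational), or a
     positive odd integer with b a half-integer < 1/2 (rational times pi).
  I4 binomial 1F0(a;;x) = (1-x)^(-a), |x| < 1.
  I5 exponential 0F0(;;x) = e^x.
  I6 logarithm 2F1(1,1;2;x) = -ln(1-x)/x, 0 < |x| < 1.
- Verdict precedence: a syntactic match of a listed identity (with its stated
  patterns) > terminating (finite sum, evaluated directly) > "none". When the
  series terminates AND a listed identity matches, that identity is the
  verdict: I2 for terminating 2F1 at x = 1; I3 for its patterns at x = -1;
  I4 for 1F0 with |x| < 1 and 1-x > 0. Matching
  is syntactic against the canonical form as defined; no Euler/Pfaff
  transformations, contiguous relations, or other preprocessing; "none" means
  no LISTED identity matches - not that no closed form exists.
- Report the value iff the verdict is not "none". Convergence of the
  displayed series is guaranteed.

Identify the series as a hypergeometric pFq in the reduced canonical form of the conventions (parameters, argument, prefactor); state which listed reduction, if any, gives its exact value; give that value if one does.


Classification (C = -4/5): 2F1 with upper {-5/3, 4}, lower {20/3}, argument x = -1. Verdict: the Kummer evaluation I3 matches (x = -1; c = 20/3 equals 1+a-b for upper {-5/3, 4}: listed pattern). Its exact value is -238/135.

Structural cue: from the first term -4/5: the running product (C = -4/5, x = -1) telescopes to a rising factorial.
Adjacent-term ratio: r(k) = (-1) * (k-5/3) (k+4) / [(k+20/3) (k+1)] ; factor over Q: parameters, x = (-1), and C = -4/5.
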